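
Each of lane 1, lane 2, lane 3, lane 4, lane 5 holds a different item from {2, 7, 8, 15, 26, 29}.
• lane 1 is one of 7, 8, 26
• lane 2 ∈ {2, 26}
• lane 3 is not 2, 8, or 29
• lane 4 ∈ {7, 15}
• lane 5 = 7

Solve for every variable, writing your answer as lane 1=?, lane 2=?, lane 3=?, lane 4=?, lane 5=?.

lane 5's domain is down to {7}, so lane 5 = 7. Strike 7 from lane 1, lane 3, lane 4.
lane 4 must be 15 (only option left). Strike 15 from lane 3.
lane 3 has just one choice, so lane 3 = 26. Strike 26 from lane 1, lane 2.
lane 1 has just one choice, so lane 1 = 8.
lane 2 has just one choice, so lane 2 = 2.

lane 1=8, lane 2=2, lane 3=26, lane 4=15, lane 5=7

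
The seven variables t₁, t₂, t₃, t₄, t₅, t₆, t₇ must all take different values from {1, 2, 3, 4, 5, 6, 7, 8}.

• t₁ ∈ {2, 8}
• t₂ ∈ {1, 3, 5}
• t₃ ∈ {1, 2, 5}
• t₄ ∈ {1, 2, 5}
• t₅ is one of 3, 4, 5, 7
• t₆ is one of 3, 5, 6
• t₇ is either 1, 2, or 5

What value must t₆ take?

The 3 variables t₃, t₄, t₇ are confined to {1, 2, 5}, which locks those values in; drop them from t₁, t₂, t₅, t₆.
That leaves t₁ = 8.
t₂'s domain is down to {3}, so t₂ = 3. Remove 3 from t₅, t₆.
So t₆ = 6.

6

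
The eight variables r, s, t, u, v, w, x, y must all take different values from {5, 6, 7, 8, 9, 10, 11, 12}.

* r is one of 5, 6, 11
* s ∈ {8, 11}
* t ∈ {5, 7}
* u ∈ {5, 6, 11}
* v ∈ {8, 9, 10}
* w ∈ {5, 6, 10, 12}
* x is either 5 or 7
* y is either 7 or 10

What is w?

12

The 8 variables draw from only 8 values {5, 6, 7, 8, 9, 10, 11, 12}, so each is used; only v can be 9, hence v = 9.
The 7 still-open variables draw from only 7 values {5, 6, 7, 8, 10, 11, 12}, so each is used; only s can be 8, hence s = 8.
The 6 still-open variables together cover exactly {5, 6, 7, 10, 11, 12} — 6 values for 6 variables — and 12 appears only in w's list, so w = 12.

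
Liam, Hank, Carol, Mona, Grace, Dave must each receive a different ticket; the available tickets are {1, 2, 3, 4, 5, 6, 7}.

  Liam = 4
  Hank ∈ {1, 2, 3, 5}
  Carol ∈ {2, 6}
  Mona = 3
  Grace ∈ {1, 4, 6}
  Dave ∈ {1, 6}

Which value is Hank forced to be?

5

Liam's domain is down to {4}, so Liam = 4. Eliminate 4 elsewhere: Grace.
Mona's domain is down to {3}, so Mona = 3. Strike 3 from Hank.
The 4 still-open variables together cover exactly {1, 2, 5, 6} — 4 values for 4 variables — and 5 appears only in Hank's list, so Hank = 5.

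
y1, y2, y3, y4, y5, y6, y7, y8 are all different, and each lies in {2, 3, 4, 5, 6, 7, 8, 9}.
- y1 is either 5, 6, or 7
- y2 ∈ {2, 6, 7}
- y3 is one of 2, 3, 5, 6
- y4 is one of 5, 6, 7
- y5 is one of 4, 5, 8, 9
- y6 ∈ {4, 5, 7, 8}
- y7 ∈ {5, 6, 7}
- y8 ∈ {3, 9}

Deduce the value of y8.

9

y1, y4, y7 between them cover only {5, 6, 7} — a naked triple. Remove those values from y2, y3, y5, y6.
y2 must be 2 (only option left). Strike 2 from y3.
That leaves y3 = 3. Eliminate 3 elsewhere: y8.
So y8 = 9.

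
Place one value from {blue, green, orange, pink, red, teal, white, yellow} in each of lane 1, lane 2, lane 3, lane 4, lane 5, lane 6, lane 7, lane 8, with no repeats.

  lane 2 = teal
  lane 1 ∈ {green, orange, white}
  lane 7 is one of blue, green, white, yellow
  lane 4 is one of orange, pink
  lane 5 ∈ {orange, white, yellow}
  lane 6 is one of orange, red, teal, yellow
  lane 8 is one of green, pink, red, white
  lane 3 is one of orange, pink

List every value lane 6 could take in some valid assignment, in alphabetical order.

lane 2 has just one choice, so lane 2 = teal. Eliminate teal elsewhere: lane 6.
The 7 still-open variables draw from only 7 values {blue, green, orange, pink, red, white, yellow}, so each is used; only lane 7 can be blue, hence lane 7 = blue.
lane 3 and lane 4 between them cover only {orange, pink} — a naked pair. Remove those values from lane 1, lane 5, lane 6, lane 8.
No further eliminations apply; lane 6 can still be any of red, yellow.

red, yellow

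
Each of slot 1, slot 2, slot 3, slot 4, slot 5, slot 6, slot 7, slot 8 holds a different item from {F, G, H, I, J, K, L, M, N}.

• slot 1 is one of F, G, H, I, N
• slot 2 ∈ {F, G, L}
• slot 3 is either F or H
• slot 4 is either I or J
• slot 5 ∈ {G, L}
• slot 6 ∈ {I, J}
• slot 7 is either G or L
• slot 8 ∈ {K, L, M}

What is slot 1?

N

The 2 variables slot 4 and slot 6 are confined to {I, J}, which locks those values in; drop them from slot 1.
The 2 variables slot 5 and slot 7 are confined to {G, L}, which locks those values in; drop them from slot 1, slot 2, slot 8.
That leaves slot 2 = F. Strike F from slot 1, slot 3.
slot 3's domain is down to {H}, so slot 3 = H. So slot 1 can't be H.
So slot 1 = N.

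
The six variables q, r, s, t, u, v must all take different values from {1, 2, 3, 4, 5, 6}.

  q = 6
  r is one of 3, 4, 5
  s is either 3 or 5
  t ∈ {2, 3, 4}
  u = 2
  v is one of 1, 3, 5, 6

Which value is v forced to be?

q's domain is down to {6}, so q = 6. Eliminate 6 elsewhere: v.
u's domain is down to {2}, so u = 2. Remove 2 from t.
The 4 still-open variables draw from only 4 values {1, 3, 4, 5}, so each is used; only v can be 1, hence v = 1.

1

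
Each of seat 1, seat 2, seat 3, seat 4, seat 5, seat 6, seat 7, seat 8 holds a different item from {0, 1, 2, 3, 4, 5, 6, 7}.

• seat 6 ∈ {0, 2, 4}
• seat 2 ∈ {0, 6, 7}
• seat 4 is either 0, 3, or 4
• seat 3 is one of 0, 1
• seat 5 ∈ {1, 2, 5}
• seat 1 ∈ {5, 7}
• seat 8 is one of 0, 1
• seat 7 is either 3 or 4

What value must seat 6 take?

2

Among the 8 variables, 6 fits only seat 2 (and all 8 values in {0, 1, 2, 3, 4, 5, 6, 7} must be used), so seat 2 = 6.
The 7 still-open variables together cover exactly {0, 1, 2, 3, 4, 5, 7} — 7 values for 7 variables — and 7 appears only in seat 1's list, so seat 1 = 7.
The 6 still-open variables together cover exactly {0, 1, 2, 3, 4, 5} — 6 values for 6 variables — and 5 appears only in seat 5's list, so seat 5 = 5.
Among the 5 still-open variables, 2 fits only seat 6 (and all 5 values in {0, 1, 2, 3, 4} must be used), so seat 6 = 2.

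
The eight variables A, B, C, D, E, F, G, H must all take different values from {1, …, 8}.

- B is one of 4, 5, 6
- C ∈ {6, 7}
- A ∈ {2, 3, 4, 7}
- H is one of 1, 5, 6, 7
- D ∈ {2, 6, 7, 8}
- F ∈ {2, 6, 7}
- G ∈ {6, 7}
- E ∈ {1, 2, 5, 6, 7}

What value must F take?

2

Among the 8 variables, 3 fits only A (and all 8 values in {1, 2, 3, 4, 5, 6, 7, 8} must be used), so A = 3.
The 7 still-open variables together cover exactly {1, 2, 4, 5, 6, 7, 8} — 7 values for 7 variables — and 4 appears only in B's list, so B = 4.
Among the 6 still-open variables, 8 fits only D (and all 6 values in {1, 2, 5, 6, 7, 8} must be used), so D = 8.
C and G share exactly the 2 values {6, 7}; by pigeonhole those values go to them, so strike 6, 7 from E, F, H.
So F = 2.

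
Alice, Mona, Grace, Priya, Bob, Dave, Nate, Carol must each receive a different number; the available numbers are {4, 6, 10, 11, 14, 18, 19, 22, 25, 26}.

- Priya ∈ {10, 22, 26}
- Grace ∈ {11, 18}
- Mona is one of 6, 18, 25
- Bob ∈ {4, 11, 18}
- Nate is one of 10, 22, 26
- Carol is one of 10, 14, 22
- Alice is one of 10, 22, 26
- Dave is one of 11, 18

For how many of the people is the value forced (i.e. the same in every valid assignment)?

2

The 2 variables Grace and Dave are confined to {11, 18}, which locks those values in; drop them from Mona, Bob.
That leaves Bob = 4.
Alice, Priya, Nate between them cover only {10, 22, 26} — a naked triple. Remove those values from Carol.
Carol's domain is down to {14}, so Carol = 14.
Determined: Bob=4, Carol=14. The other people each still have more than one consistent value. That makes 2.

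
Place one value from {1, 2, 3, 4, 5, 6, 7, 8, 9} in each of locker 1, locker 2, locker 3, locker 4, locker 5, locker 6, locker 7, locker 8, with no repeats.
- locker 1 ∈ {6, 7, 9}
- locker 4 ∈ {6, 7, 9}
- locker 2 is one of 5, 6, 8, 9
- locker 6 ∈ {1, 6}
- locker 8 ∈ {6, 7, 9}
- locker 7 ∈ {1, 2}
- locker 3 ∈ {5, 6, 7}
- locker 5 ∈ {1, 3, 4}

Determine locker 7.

locker 1, locker 4, locker 8 between them cover only {6, 7, 9} — a naked triple. Remove those values from locker 2, locker 3, locker 6.
locker 3 must be 5 (only option left). Strike 5 from locker 2.
locker 6 must be 1 (only option left). Remove 1 from locker 5, locker 7.
So locker 7 = 2.

2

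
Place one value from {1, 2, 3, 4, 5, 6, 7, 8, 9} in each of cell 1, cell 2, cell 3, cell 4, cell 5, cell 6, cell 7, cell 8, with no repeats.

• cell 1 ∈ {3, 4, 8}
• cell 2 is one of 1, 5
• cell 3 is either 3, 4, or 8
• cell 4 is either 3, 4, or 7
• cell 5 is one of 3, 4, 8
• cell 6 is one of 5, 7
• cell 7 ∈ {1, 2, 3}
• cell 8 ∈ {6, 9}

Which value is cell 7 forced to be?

2

cell 1, cell 3, cell 5 between them cover only {3, 4, 8} — a naked triple. Remove those values from cell 4, cell 7.
cell 4's domain is down to {7}, so cell 4 = 7. Strike 7 from cell 6.
cell 6's domain is down to {5}, so cell 6 = 5. Eliminate 5 elsewhere: cell 2.
cell 2 has just one choice, so cell 2 = 1. Remove 1 from cell 7.
So cell 7 = 2.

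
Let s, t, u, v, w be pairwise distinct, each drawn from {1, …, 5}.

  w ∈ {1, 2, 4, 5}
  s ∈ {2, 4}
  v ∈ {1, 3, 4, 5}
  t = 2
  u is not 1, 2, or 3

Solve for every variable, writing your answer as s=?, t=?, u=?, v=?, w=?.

t must be 2 (only option left). Eliminate 2 elsewhere: s, w.
s must be 4 (only option left). So u, v, w can't be 4.
u's domain is down to {5}, so u = 5. Eliminate 5 elsewhere: v, w.
w's domain is down to {1}, so w = 1. Eliminate 1 elsewhere: v.
v must be 3 (only option left).

s=4, t=2, u=5, v=3, w=1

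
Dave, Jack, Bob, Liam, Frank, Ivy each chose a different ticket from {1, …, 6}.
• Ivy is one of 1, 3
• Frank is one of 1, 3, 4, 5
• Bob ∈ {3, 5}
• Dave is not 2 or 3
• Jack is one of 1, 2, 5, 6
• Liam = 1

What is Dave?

Liam has just one choice, so Liam = 1. So Dave, Jack, Frank, Ivy can't be 1.
Ivy's domain is down to {3}, so Ivy = 3. So Bob, Frank can't be 3.
Bob must be 5 (only option left). Strike 5 from Dave, Jack, Frank.
Frank must be 4 (only option left). So Dave can't be 4.
So Dave = 6.

6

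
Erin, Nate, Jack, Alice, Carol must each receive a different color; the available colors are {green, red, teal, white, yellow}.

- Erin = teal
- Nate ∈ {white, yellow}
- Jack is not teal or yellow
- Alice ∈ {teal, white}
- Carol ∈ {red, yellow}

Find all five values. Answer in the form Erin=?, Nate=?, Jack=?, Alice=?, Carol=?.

Erin=teal, Nate=yellow, Jack=green, Alice=white, Carol=red

Erin has just one choice, so Erin = teal. Eliminate teal elsewhere: Alice.
Alice must be white (only option left). Strike white from Nate, Jack.
Nate's domain is down to {yellow}, so Nate = yellow. Strike yellow from Carol.
Carol must be red (only option left). So Jack can't be red.
Jack must be green (only option left).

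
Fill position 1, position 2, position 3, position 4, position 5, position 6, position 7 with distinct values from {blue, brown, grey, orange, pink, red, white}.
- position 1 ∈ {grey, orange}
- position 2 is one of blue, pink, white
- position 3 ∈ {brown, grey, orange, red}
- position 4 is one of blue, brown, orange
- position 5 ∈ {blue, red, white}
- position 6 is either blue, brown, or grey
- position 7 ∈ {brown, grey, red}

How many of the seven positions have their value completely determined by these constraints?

2

The 7 variables draw from only 7 values {blue, brown, grey, orange, pink, red, white}, so each is used; only position 2 can be pink, hence position 2 = pink.
The 6 still-open variables together cover exactly {blue, brown, grey, orange, red, white} — 6 values for 6 variables — and white appears only in position 5's list, so position 5 = white.
Determined: position 2=pink, position 5=white. The other positions each still have more than one consistent value. That makes 2.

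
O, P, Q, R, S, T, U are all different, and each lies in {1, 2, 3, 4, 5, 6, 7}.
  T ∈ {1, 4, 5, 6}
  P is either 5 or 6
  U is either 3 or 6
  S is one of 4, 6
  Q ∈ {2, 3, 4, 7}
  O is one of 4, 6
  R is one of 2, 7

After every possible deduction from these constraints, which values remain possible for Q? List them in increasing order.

2, 7

The 7 variables draw from only 7 values {1, 2, 3, 4, 5, 6, 7}, so each is used; only T can be 1, hence T = 1.
The 6 still-open variables together cover exactly {2, 3, 4, 5, 6, 7} — 6 values for 6 variables — and 5 appears only in P's list, so P = 5.
O and S share exactly the 2 values {4, 6}; by pigeonhole those values go to them, so strike 4, 6 from Q, U.
U has just one choice, so U = 3. Strike 3 from Q.
No further eliminations apply; Q can still be any of 2, 7.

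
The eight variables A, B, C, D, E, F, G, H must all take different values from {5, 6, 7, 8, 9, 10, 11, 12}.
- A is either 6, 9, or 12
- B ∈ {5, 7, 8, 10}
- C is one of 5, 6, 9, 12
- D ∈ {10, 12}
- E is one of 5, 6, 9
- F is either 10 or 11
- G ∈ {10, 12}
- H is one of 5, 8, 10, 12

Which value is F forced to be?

11

The 8 variables draw from only 8 values {5, 6, 7, 8, 9, 10, 11, 12}, so each is used; only B can be 7, hence B = 7.
The 7 still-open variables together cover exactly {5, 6, 8, 9, 10, 11, 12} — 7 values for 7 variables — and 8 appears only in H's list, so H = 8.
The 6 still-open variables together cover exactly {5, 6, 9, 10, 11, 12} — 6 values for 6 variables — and 11 appears only in F's list, so F = 11.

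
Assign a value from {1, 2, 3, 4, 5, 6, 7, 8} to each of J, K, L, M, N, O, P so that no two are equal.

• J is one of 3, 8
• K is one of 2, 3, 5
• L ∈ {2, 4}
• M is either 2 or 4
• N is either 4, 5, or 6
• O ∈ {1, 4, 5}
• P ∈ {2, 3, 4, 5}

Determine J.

The 7 variables together cover exactly {1, 2, 3, 4, 5, 6, 8} — 7 values for 7 variables — and 1 appears only in O's list, so O = 1.
Among the 6 still-open variables, 6 fits only N (and all 6 values in {2, 3, 4, 5, 6, 8} must be used), so N = 6.
Among the 5 still-open variables, 8 fits only J (and all 5 values in {2, 3, 4, 5, 8} must be used), so J = 8.

8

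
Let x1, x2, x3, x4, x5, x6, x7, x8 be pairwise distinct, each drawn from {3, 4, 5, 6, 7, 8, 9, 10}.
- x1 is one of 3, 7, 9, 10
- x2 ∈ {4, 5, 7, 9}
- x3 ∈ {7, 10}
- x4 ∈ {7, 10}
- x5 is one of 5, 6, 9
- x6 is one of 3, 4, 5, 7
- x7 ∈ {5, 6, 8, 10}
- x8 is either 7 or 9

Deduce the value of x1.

The 8 variables draw from only 8 values {3, 4, 5, 6, 7, 8, 9, 10}, so each is used; only x7 can be 8, hence x7 = 8.
The 7 still-open variables together cover exactly {3, 4, 5, 6, 7, 9, 10} — 7 values for 7 variables — and 6 appears only in x5's list, so x5 = 6.
x3 and x4 between them cover only {7, 10} — a naked pair. Remove those values from x1, x2, x6, x8.
That leaves x8 = 9. Remove 9 from x1, x2.
So x1 = 3.

3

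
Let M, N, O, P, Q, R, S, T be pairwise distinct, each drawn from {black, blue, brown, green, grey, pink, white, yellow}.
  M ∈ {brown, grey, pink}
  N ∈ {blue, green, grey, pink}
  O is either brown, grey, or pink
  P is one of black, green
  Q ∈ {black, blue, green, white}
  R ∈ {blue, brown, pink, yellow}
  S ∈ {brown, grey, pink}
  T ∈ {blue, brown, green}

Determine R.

Among the 8 variables, white fits only Q (and all 8 values in {black, blue, brown, green, grey, pink, white, yellow} must be used), so Q = white.
Among the 7 still-open variables, black fits only P (and all 7 values in {black, blue, brown, green, grey, pink, yellow} must be used), so P = black.
The 6 still-open variables draw from only 6 values {blue, brown, green, grey, pink, yellow}, so each is used; only R can be yellow, hence R = yellow.

yellow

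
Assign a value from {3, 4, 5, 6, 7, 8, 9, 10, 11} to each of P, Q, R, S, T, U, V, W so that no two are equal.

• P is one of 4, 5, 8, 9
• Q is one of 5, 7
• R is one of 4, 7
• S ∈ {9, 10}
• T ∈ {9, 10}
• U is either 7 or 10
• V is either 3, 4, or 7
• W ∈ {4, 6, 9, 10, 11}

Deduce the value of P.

S and T between them cover only {9, 10} — a naked pair. Remove those values from P, U, W.
U has just one choice, so U = 7. Strike 7 from Q, R, V.
Q must be 5 (only option left). Remove 5 from P.
R must be 4 (only option left). Eliminate 4 elsewhere: P, V, W.
So P = 8.

8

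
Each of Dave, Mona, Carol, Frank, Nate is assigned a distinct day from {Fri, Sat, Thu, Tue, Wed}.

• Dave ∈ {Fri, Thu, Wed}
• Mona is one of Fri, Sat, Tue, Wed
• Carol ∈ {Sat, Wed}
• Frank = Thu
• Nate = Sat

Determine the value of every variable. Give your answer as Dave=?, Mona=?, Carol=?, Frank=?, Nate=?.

Frank's domain is down to {Thu}, so Frank = Thu. So Dave can't be Thu.
Nate must be Sat (only option left). Strike Sat from Mona, Carol.
That leaves Carol = Wed. Remove Wed from Dave, Mona.
Dave must be Fri (only option left). Remove Fri from Mona.
Mona has just one choice, so Mona = Tue.

Dave=Fri, Mona=Tue, Carol=Wed, Frank=Thu, Nate=Sat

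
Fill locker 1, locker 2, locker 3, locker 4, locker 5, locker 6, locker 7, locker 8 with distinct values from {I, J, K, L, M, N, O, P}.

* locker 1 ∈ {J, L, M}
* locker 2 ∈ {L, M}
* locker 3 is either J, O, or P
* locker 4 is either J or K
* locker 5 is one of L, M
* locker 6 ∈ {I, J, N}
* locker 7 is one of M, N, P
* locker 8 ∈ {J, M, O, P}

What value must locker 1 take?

Among the 8 variables, I fits only locker 6 (and all 8 values in {I, J, K, L, M, N, O, P} must be used), so locker 6 = I.
The 7 still-open variables draw from only 7 values {J, K, L, M, N, O, P}, so each is used; only locker 4 can be K, hence locker 4 = K.
The 6 still-open variables draw from only 6 values {J, L, M, N, O, P}, so each is used; only locker 7 can be N, hence locker 7 = N.
locker 2 and locker 5 between them cover only {L, M} — a naked pair. Remove those values from locker 1, locker 8.
So locker 1 = J.

J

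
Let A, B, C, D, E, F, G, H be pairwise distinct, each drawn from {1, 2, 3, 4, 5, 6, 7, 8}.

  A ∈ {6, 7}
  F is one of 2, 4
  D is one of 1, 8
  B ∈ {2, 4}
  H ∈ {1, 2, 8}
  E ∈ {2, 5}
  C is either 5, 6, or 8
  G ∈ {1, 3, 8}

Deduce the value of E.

5

Among the 8 variables, 3 fits only G (and all 8 values in {1, 2, 3, 4, 5, 6, 7, 8} must be used), so G = 3.
The 7 still-open variables draw from only 7 values {1, 2, 4, 5, 6, 7, 8}, so each is used; only A can be 7, hence A = 7.
The 6 still-open variables together cover exactly {1, 2, 4, 5, 6, 8} — 6 values for 6 variables — and 6 appears only in C's list, so C = 6.
Among the 5 still-open variables, 5 fits only E (and all 5 values in {1, 2, 4, 5, 8} must be used), so E = 5.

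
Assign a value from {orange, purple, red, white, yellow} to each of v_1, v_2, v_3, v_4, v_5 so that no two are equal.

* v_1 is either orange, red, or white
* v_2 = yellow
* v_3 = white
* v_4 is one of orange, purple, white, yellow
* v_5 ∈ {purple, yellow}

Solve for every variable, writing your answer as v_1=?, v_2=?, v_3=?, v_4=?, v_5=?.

v_1=red, v_2=yellow, v_3=white, v_4=orange, v_5=purple

v_2 has just one choice, so v_2 = yellow. Eliminate yellow elsewhere: v_4, v_5.
v_3 has just one choice, so v_3 = white. So v_1, v_4 can't be white.
That leaves v_5 = purple. Strike purple from v_4.
v_4 has just one choice, so v_4 = orange. So v_1 can't be orange.
v_1 has just one choice, so v_1 = red.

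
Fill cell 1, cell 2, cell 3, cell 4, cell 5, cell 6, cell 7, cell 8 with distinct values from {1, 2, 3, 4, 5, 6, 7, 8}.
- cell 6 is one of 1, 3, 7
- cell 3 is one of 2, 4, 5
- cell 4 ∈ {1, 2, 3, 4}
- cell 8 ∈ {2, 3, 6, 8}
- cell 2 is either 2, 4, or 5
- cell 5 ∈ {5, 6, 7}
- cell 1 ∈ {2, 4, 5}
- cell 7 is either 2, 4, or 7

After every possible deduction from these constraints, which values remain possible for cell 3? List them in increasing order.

The 8 variables together cover exactly {1, 2, 3, 4, 5, 6, 7, 8} — 8 values for 8 variables — and 8 appears only in cell 8's list, so cell 8 = 8.
The 7 still-open variables draw from only 7 values {1, 2, 3, 4, 5, 6, 7}, so each is used; only cell 5 can be 6, hence cell 5 = 6.
The 3 variables cell 1, cell 2, cell 3 are confined to {2, 4, 5}, which locks those values in; drop them from cell 4, cell 7.
cell 7 has just one choice, so cell 7 = 7. Remove 7 from cell 6.
No further eliminations apply; cell 3 can still be any of 2, 4, 5.

2, 4, 5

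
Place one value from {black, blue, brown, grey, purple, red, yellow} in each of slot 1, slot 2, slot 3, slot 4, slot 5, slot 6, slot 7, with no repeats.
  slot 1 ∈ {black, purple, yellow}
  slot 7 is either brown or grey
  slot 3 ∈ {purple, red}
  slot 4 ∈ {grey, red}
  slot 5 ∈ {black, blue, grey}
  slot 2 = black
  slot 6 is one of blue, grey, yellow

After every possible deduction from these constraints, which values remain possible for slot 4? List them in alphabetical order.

grey, red

slot 2's domain is down to {black}, so slot 2 = black. Eliminate black elsewhere: slot 1, slot 5.
The 6 still-open variables draw from only 6 values {blue, brown, grey, purple, red, yellow}, so each is used; only slot 7 can be brown, hence slot 7 = brown.
No further eliminations apply; slot 4 can still be any of grey, red.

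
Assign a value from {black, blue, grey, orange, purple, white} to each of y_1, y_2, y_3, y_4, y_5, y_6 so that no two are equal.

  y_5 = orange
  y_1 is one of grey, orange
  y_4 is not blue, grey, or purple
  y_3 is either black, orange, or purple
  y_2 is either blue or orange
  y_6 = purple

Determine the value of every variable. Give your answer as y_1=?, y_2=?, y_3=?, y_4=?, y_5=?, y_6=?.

y_1=grey, y_2=blue, y_3=black, y_4=white, y_5=orange, y_6=purple

y_5 must be orange (only option left). Strike orange from y_1, y_2, y_3, y_4.
That leaves y_6 = purple. Remove purple from y_3.
y_1's domain is down to {grey}, so y_1 = grey.
That leaves y_2 = blue.
y_3's domain is down to {black}, so y_3 = black. So y_4 can't be black.
y_4's domain is down to {white}, so y_4 = white.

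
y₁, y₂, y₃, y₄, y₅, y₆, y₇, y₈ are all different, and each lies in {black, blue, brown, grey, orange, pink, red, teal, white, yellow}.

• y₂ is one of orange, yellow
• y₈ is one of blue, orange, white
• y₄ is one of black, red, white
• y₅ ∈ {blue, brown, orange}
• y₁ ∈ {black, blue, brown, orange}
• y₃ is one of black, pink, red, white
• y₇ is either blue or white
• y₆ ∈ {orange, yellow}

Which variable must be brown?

The 8 variables together cover exactly {black, blue, brown, orange, pink, red, white, yellow} — 8 values for 8 variables — and pink appears only in y₃'s list, so y₃ = pink.
The 7 still-open variables together cover exactly {black, blue, brown, orange, red, white, yellow} — 7 values for 7 variables — and red appears only in y₄'s list, so y₄ = red.
The 6 still-open variables together cover exactly {black, blue, brown, orange, white, yellow} — 6 values for 6 variables — and black appears only in y₁'s list, so y₁ = black.
The 5 still-open variables together cover exactly {blue, brown, orange, white, yellow} — 5 values for 5 variables — and brown appears only in y₅'s list, so y₅ = brown.

y₅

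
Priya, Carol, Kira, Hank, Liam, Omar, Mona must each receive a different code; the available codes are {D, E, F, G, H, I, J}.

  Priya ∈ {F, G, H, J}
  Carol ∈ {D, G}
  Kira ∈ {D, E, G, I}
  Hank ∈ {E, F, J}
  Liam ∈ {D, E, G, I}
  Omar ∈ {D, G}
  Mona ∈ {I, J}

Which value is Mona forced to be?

J

The 7 variables draw from only 7 values {D, E, F, G, H, I, J}, so each is used; only Priya can be H, hence Priya = H.
Among the 6 still-open variables, F fits only Hank (and all 6 values in {D, E, F, G, I, J} must be used), so Hank = F.
The 5 still-open variables together cover exactly {D, E, G, I, J} — 5 values for 5 variables — and J appears only in Mona's list, so Mona = J.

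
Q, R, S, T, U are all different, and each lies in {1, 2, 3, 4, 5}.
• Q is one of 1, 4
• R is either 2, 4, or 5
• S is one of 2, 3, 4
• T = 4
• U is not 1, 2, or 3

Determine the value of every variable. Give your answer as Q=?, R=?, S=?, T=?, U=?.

T must be 4 (only option left). Remove 4 from Q, R, S, U.
That leaves U = 5. So R can't be 5.
That leaves Q = 1.
R's domain is down to {2}, so R = 2. Strike 2 from S.
That leaves S = 3.

Q=1, R=2, S=3, T=4, U=5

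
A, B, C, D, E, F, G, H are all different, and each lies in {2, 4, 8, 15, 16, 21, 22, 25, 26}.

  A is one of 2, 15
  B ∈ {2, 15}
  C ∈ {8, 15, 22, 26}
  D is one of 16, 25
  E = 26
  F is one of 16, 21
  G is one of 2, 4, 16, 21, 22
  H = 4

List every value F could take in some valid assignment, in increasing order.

16, 21

E must be 26 (only option left). So C can't be 26.
H must be 4 (only option left). So G can't be 4.
A and B share exactly the 2 values {2, 15}; by pigeonhole those values go to them, so strike 2, 15 from C, G.
No further eliminations apply; F can still be any of 16, 21.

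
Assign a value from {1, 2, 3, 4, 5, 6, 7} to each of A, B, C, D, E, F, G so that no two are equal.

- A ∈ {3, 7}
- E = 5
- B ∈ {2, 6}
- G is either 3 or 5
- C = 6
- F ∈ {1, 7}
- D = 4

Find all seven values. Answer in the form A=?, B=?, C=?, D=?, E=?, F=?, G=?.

C must be 6 (only option left). Strike 6 from B.
That leaves D = 4.
E must be 5 (only option left). Strike 5 from G.
G must be 3 (only option left). So A can't be 3.
A must be 7 (only option left). Strike 7 from F.
B has just one choice, so B = 2.
F must be 1 (only option left).

A=7, B=2, C=6, D=4, E=5, F=1, G=3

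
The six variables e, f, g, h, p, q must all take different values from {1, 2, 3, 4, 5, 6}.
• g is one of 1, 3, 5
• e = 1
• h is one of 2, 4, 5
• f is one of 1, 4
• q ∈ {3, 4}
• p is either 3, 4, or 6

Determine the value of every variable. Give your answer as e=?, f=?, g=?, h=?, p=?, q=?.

e's domain is down to {1}, so e = 1. Remove 1 from f, g.
f has just one choice, so f = 4. So h, p, q can't be 4.
That leaves q = 3. Remove 3 from g, p.
g must be 5 (only option left). Eliminate 5 elsewhere: h.
h's domain is down to {2}, so h = 2.
p's domain is down to {6}, so p = 6.

e=1, f=4, g=5, h=2, p=6, q=3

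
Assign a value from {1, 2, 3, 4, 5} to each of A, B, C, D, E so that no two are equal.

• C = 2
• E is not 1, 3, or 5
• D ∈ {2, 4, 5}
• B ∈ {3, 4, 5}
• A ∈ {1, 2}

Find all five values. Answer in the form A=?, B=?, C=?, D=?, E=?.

A=1, B=3, C=2, D=5, E=4

C has just one choice, so C = 2. Strike 2 from A, D, E.
E must be 4 (only option left). Eliminate 4 elsewhere: B, D.
A has just one choice, so A = 1.
That leaves D = 5. Eliminate 5 elsewhere: B.
B's domain is down to {3}, so B = 3.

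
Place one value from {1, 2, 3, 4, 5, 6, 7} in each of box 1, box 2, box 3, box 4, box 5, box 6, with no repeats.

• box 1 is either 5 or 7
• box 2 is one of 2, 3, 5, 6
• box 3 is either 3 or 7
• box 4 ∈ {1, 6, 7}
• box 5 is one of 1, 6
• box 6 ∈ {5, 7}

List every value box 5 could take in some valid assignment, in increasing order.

The 6 variables together cover exactly {1, 2, 3, 5, 6, 7} — 6 values for 6 variables — and 2 appears only in box 2's list, so box 2 = 2.
The 5 still-open variables draw from only 5 values {1, 3, 5, 6, 7}, so each is used; only box 3 can be 3, hence box 3 = 3.
box 1 and box 6 share exactly the 2 values {5, 7}; by pigeonhole those values go to them, so strike 5, 7 from box 4.
No further eliminations apply; box 5 can still be any of 1, 6.

1, 6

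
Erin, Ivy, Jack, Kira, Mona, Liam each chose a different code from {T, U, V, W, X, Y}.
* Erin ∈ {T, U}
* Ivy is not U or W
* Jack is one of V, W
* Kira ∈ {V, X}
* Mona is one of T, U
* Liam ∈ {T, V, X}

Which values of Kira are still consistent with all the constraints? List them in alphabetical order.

The 6 variables draw from only 6 values {T, U, V, W, X, Y}, so each is used; only Jack can be W, hence Jack = W.
Among the 5 still-open variables, Y fits only Ivy (and all 5 values in {T, U, V, X, Y} must be used), so Ivy = Y.
Erin and Mona share exactly the 2 values {T, U}; by pigeonhole those values go to them, so strike T, U from Liam.
No further eliminations apply; Kira can still be any of V, X.

V, X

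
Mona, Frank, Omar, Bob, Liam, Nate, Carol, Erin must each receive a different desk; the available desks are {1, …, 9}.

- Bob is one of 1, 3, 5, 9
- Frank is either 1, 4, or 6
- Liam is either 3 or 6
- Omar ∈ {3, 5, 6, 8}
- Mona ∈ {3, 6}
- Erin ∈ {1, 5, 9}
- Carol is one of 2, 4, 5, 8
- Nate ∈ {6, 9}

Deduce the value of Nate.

9

The 8 variables draw from only 8 values {1, 2, 3, 4, 5, 6, 8, 9}, so each is used; only Carol can be 2, hence Carol = 2.
Among the 7 still-open variables, 4 fits only Frank (and all 7 values in {1, 3, 4, 5, 6, 8, 9} must be used), so Frank = 4.
The 6 still-open variables together cover exactly {1, 3, 5, 6, 8, 9} — 6 values for 6 variables — and 8 appears only in Omar's list, so Omar = 8.
The 2 variables Mona and Liam are confined to {3, 6}, which locks those values in; drop them from Bob, Nate.
So Nate = 9.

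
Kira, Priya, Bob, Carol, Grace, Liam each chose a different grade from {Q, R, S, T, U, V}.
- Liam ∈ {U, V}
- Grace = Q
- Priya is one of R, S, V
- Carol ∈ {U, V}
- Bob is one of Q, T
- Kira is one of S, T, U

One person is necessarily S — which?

Kira

Grace must be Q (only option left). So Bob can't be Q.
Bob's domain is down to {T}, so Bob = T. Strike T from Kira.
The 4 still-open variables together cover exactly {R, S, U, V} — 4 values for 4 variables — and R appears only in Priya's list, so Priya = R.
The 3 still-open variables draw from only 3 values {S, U, V}, so each is used; only Kira can be S, hence Kira = S.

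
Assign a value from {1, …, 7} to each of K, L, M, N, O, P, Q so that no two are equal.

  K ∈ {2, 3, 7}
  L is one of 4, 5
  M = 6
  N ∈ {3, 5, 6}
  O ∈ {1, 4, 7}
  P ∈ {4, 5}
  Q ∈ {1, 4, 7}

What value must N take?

3

M's domain is down to {6}, so M = 6. So N can't be 6.
The 6 still-open variables together cover exactly {1, 2, 3, 4, 5, 7} — 6 values for 6 variables — and 2 appears only in K's list, so K = 2.
Among the 5 still-open variables, 3 fits only N (and all 5 values in {1, 3, 4, 5, 7} must be used), so N = 3.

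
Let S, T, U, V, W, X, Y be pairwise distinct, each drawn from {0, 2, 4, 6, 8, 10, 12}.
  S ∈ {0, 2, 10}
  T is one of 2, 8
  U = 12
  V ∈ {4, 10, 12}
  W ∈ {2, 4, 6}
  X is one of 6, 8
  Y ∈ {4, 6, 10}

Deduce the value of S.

0

U has just one choice, so U = 12. Strike 12 from V.
The 6 still-open variables together cover exactly {0, 2, 4, 6, 8, 10} — 6 values for 6 variables — and 0 appears only in S's list, so S = 0.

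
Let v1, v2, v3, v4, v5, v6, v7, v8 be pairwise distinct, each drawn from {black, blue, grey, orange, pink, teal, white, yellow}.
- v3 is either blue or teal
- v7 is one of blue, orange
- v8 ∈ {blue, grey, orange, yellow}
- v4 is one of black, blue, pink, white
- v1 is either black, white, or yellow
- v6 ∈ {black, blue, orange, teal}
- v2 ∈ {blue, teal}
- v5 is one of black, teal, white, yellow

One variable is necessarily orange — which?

The 8 variables draw from only 8 values {black, blue, grey, orange, pink, teal, white, yellow}, so each is used; only v8 can be grey, hence v8 = grey.
Among the 7 still-open variables, pink fits only v4 (and all 7 values in {black, blue, orange, pink, teal, white, yellow} must be used), so v4 = pink.
The 2 variables v2 and v3 are confined to {blue, teal}, which locks those values in; drop them from v5, v6, v7.
So orange goes to v7.

v7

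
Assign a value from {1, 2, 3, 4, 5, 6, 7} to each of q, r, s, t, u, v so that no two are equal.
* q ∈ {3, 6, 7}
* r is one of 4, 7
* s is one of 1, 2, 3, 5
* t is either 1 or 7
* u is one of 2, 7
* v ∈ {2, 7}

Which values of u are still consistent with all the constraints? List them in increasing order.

The 2 variables u and v are confined to {2, 7}, which locks those values in; drop them from q, r, s, t.
r must be 4 (only option left).
That leaves t = 1. So s can't be 1.
No further eliminations apply; u can still be any of 2, 7.

2, 7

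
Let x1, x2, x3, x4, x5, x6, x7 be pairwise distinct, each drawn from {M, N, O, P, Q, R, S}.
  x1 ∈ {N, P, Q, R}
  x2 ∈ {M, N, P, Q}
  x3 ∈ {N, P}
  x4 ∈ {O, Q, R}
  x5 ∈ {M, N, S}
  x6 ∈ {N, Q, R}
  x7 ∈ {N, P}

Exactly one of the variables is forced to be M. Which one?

x2

The 7 variables draw from only 7 values {M, N, O, P, Q, R, S}, so each is used; only x4 can be O, hence x4 = O.
Among the 6 still-open variables, S fits only x5 (and all 6 values in {M, N, P, Q, R, S} must be used), so x5 = S.
The 5 still-open variables draw from only 5 values {M, N, P, Q, R}, so each is used; only x2 can be M, hence x2 = M.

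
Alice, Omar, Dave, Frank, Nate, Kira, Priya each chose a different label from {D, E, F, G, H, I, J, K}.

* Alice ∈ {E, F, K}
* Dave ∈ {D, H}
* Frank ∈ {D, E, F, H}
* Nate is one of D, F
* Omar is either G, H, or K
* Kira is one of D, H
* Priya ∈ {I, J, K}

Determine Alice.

The 2 variables Dave and Kira are confined to {D, H}, which locks those values in; drop them from Omar, Frank, Nate.
Nate must be F (only option left). Remove F from Alice, Frank.
Frank's domain is down to {E}, so Frank = E. Remove E from Alice.
So Alice = K.

K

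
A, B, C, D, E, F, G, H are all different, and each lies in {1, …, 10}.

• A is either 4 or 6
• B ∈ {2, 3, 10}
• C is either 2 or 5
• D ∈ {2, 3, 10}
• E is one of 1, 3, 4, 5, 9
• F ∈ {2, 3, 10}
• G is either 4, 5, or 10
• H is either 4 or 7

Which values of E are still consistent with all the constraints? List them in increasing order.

1, 9

The 3 variables B, D, F are confined to {2, 3, 10}, which locks those values in; drop them from C, E, G.
C has just one choice, so C = 5. Strike 5 from E, G.
That leaves G = 4. Eliminate 4 elsewhere: A, E, H.
H's domain is down to {7}, so H = 7.
A must be 6 (only option left).
No further eliminations apply; E can still be any of 1, 9.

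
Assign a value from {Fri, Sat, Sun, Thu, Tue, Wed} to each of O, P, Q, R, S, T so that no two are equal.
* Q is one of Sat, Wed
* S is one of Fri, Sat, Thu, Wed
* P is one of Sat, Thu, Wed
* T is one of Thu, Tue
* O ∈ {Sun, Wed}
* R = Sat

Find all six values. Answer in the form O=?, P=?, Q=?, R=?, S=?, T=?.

O=Sun, P=Thu, Q=Wed, R=Sat, S=Fri, T=Tue

R must be Sat (only option left). So P, Q, S can't be Sat.
Q's domain is down to {Wed}, so Q = Wed. Remove Wed from O, P, S.
O must be Sun (only option left).
P must be Thu (only option left). Eliminate Thu elsewhere: S, T.
That leaves S = Fri.
That leaves T = Tue.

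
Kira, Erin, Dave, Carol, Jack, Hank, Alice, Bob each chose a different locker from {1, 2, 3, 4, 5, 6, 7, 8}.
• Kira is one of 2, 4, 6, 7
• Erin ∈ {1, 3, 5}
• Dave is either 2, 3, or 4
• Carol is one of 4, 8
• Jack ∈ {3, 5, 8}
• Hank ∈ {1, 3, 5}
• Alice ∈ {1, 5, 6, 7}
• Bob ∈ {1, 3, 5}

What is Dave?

2

Erin, Hank, Bob between them cover only {1, 3, 5} — a naked triple. Remove those values from Dave, Jack, Alice.
Jack must be 8 (only option left). Strike 8 from Carol.
Carol must be 4 (only option left). So Kira, Dave can't be 4.
So Dave = 2.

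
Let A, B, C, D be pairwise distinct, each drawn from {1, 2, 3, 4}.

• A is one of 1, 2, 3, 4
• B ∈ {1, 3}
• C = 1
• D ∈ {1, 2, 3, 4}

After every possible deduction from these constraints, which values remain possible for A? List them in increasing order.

C's domain is down to {1}, so C = 1. Remove 1 from A, B, D.
B's domain is down to {3}, so B = 3. Remove 3 from A, D.
No further eliminations apply; A can still be any of 2, 4.

2, 4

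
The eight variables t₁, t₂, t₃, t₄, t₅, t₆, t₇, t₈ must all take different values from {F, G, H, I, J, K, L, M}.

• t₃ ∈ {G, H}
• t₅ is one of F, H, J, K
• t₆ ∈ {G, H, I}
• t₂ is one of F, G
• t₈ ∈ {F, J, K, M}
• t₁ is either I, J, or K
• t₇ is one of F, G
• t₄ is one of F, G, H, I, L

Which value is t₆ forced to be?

The 8 variables together cover exactly {F, G, H, I, J, K, L, M} — 8 values for 8 variables — and L appears only in t₄'s list, so t₄ = L.
The 7 still-open variables draw from only 7 values {F, G, H, I, J, K, M}, so each is used; only t₈ can be M, hence t₈ = M.
t₂ and t₇ between them cover only {F, G} — a naked pair. Remove those values from t₃, t₅, t₆.
t₃ must be H (only option left). Eliminate H elsewhere: t₅, t₆.
So t₆ = I.

I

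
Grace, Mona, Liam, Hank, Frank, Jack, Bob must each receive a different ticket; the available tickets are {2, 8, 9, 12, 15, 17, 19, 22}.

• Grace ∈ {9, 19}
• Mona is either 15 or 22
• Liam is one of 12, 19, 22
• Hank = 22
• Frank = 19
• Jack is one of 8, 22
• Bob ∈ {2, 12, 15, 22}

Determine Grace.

9

Hank's domain is down to {22}, so Hank = 22. Remove 22 from Mona, Liam, Jack, Bob.
Frank has just one choice, so Frank = 19. So Grace, Liam can't be 19.
So Grace = 9.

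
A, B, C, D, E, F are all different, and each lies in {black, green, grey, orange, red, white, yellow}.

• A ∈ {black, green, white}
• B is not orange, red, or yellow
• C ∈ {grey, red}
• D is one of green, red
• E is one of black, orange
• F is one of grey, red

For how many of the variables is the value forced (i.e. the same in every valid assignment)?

The 6 variables draw from only 6 values {black, green, grey, orange, red, white}, so each is used; only E can be orange, hence E = orange.
C and F share exactly the 2 values {grey, red}; by pigeonhole those values go to them, so strike grey, red from B, D.
D's domain is down to {green}, so D = green. So A, B can't be green.
Determined: D=green, E=orange. The other variables each still have more than one consistent value. That makes 2.

2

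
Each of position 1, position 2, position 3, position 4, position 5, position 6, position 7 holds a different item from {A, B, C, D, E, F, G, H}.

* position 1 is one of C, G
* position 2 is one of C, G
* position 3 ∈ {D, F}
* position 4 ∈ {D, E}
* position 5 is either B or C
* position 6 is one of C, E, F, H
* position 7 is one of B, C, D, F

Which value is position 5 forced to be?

Among the 7 variables, H fits only position 6 (and all 7 values in {B, C, D, E, F, G, H} must be used), so position 6 = H.
The 6 still-open variables together cover exactly {B, C, D, E, F, G} — 6 values for 6 variables — and E appears only in position 4's list, so position 4 = E.
position 1 and position 2 share exactly the 2 values {C, G}; by pigeonhole those values go to them, so strike C, G from position 5, position 7.
So position 5 = B.

B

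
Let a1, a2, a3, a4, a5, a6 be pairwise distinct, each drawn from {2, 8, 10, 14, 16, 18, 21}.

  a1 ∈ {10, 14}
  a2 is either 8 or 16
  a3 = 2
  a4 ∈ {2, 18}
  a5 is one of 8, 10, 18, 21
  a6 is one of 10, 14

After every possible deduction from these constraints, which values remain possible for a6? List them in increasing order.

10, 14

a3 has just one choice, so a3 = 2. Strike 2 from a4.
That leaves a4 = 18. Eliminate 18 elsewhere: a5.
The 2 variables a1 and a6 are confined to {10, 14}, which locks those values in; drop them from a5.
No further eliminations apply; a6 can still be any of 10, 14.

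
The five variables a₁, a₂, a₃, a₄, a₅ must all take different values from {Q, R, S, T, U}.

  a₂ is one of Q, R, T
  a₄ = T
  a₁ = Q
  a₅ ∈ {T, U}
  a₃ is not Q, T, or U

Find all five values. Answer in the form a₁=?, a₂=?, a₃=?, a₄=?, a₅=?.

a₁=Q, a₂=R, a₃=S, a₄=T, a₅=U

a₁ has just one choice, so a₁ = Q. Strike Q from a₂.
a₄'s domain is down to {T}, so a₄ = T. So a₂, a₅ can't be T.
a₅ must be U (only option left).
That leaves a₂ = R. Strike R from a₃.
a₃ has just one choice, so a₃ = S.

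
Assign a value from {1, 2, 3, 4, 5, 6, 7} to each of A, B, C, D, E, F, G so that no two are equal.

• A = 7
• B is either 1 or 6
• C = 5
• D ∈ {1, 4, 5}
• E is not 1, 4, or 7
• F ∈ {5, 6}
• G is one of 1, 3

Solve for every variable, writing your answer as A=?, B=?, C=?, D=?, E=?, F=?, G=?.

A's domain is down to {7}, so A = 7.
C must be 5 (only option left). So D, E, F can't be 5.
F has just one choice, so F = 6. So B, E can't be 6.
B has just one choice, so B = 1. So D, G can't be 1.
That leaves D = 4.
G must be 3 (only option left). Remove 3 from E.
E must be 2 (only option left).

A=7, B=1, C=5, D=4, E=2, F=6, G=3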